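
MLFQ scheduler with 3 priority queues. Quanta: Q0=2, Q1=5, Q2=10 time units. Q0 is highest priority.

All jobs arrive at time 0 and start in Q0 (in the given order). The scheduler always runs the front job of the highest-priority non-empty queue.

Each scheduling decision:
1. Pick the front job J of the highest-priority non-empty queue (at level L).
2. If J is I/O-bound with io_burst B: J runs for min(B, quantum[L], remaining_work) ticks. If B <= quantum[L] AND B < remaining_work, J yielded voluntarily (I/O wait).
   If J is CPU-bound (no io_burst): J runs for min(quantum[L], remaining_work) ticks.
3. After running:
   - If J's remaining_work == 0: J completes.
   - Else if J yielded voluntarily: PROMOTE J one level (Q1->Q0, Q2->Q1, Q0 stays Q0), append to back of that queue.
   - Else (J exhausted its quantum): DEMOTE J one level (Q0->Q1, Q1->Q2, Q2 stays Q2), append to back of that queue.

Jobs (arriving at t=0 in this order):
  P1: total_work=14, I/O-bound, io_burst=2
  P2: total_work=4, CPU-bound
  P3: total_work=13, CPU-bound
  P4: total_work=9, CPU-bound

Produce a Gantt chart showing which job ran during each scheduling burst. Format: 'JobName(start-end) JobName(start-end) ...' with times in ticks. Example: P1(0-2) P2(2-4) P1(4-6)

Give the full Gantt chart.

Answer: P1(0-2) P2(2-4) P3(4-6) P4(6-8) P1(8-10) P1(10-12) P1(12-14) P1(14-16) P1(16-18) P1(18-20) P2(20-22) P3(22-27) P4(27-32) P3(32-38) P4(38-40)

Derivation:
t=0-2: P1@Q0 runs 2, rem=12, I/O yield, promote→Q0. Q0=[P2,P3,P4,P1] Q1=[] Q2=[]
t=2-4: P2@Q0 runs 2, rem=2, quantum used, demote→Q1. Q0=[P3,P4,P1] Q1=[P2] Q2=[]
t=4-6: P3@Q0 runs 2, rem=11, quantum used, demote→Q1. Q0=[P4,P1] Q1=[P2,P3] Q2=[]
t=6-8: P4@Q0 runs 2, rem=7, quantum used, demote→Q1. Q0=[P1] Q1=[P2,P3,P4] Q2=[]
t=8-10: P1@Q0 runs 2, rem=10, I/O yield, promote→Q0. Q0=[P1] Q1=[P2,P3,P4] Q2=[]
t=10-12: P1@Q0 runs 2, rem=8, I/O yield, promote→Q0. Q0=[P1] Q1=[P2,P3,P4] Q2=[]
t=12-14: P1@Q0 runs 2, rem=6, I/O yield, promote→Q0. Q0=[P1] Q1=[P2,P3,P4] Q2=[]
t=14-16: P1@Q0 runs 2, rem=4, I/O yield, promote→Q0. Q0=[P1] Q1=[P2,P3,P4] Q2=[]
t=16-18: P1@Q0 runs 2, rem=2, I/O yield, promote→Q0. Q0=[P1] Q1=[P2,P3,P4] Q2=[]
t=18-20: P1@Q0 runs 2, rem=0, completes. Q0=[] Q1=[P2,P3,P4] Q2=[]
t=20-22: P2@Q1 runs 2, rem=0, completes. Q0=[] Q1=[P3,P4] Q2=[]
t=22-27: P3@Q1 runs 5, rem=6, quantum used, demote→Q2. Q0=[] Q1=[P4] Q2=[P3]
t=27-32: P4@Q1 runs 5, rem=2, quantum used, demote→Q2. Q0=[] Q1=[] Q2=[P3,P4]
t=32-38: P3@Q2 runs 6, rem=0, completes. Q0=[] Q1=[] Q2=[P4]
t=38-40: P4@Q2 runs 2, rem=0, completes. Q0=[] Q1=[] Q2=[]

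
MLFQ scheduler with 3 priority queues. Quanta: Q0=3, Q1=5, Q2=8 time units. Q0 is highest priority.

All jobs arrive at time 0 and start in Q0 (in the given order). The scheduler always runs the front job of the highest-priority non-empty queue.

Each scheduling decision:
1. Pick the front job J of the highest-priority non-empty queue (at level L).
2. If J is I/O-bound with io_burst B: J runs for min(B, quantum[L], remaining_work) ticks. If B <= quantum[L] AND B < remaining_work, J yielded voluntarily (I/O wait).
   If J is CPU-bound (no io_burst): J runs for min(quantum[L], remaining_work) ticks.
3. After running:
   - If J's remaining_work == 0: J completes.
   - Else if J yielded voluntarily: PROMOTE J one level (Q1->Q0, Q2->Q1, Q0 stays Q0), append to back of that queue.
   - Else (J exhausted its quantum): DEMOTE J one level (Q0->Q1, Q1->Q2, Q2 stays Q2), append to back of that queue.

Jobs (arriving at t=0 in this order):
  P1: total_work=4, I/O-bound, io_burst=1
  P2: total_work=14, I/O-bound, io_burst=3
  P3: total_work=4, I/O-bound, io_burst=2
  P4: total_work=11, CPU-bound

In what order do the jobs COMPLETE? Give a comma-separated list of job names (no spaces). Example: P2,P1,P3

t=0-1: P1@Q0 runs 1, rem=3, I/O yield, promote→Q0. Q0=[P2,P3,P4,P1] Q1=[] Q2=[]
t=1-4: P2@Q0 runs 3, rem=11, I/O yield, promote→Q0. Q0=[P3,P4,P1,P2] Q1=[] Q2=[]
t=4-6: P3@Q0 runs 2, rem=2, I/O yield, promote→Q0. Q0=[P4,P1,P2,P3] Q1=[] Q2=[]
t=6-9: P4@Q0 runs 3, rem=8, quantum used, demote→Q1. Q0=[P1,P2,P3] Q1=[P4] Q2=[]
t=9-10: P1@Q0 runs 1, rem=2, I/O yield, promote→Q0. Q0=[P2,P3,P1] Q1=[P4] Q2=[]
t=10-13: P2@Q0 runs 3, rem=8, I/O yield, promote→Q0. Q0=[P3,P1,P2] Q1=[P4] Q2=[]
t=13-15: P3@Q0 runs 2, rem=0, completes. Q0=[P1,P2] Q1=[P4] Q2=[]
t=15-16: P1@Q0 runs 1, rem=1, I/O yield, promote→Q0. Q0=[P2,P1] Q1=[P4] Q2=[]
t=16-19: P2@Q0 runs 3, rem=5, I/O yield, promote→Q0. Q0=[P1,P2] Q1=[P4] Q2=[]
t=19-20: P1@Q0 runs 1, rem=0, completes. Q0=[P2] Q1=[P4] Q2=[]
t=20-23: P2@Q0 runs 3, rem=2, I/O yield, promote→Q0. Q0=[P2] Q1=[P4] Q2=[]
t=23-25: P2@Q0 runs 2, rem=0, completes. Q0=[] Q1=[P4] Q2=[]
t=25-30: P4@Q1 runs 5, rem=3, quantum used, demote→Q2. Q0=[] Q1=[] Q2=[P4]
t=30-33: P4@Q2 runs 3, rem=0, completes. Q0=[] Q1=[] Q2=[]

Answer: P3,P1,P2,P4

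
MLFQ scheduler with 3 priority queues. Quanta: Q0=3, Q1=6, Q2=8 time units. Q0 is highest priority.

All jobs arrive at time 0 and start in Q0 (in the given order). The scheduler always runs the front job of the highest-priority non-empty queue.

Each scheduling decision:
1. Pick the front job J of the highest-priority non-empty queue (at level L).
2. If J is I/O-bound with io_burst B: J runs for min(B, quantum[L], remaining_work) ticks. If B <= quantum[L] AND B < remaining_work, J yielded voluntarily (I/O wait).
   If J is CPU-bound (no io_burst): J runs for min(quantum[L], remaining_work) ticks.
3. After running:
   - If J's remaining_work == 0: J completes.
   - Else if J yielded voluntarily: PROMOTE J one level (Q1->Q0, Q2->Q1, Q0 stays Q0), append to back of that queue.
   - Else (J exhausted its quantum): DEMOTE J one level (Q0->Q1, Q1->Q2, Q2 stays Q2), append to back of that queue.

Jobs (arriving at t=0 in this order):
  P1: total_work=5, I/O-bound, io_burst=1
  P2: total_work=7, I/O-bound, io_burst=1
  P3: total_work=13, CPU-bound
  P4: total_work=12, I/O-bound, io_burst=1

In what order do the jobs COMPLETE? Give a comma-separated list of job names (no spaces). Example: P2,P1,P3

t=0-1: P1@Q0 runs 1, rem=4, I/O yield, promote→Q0. Q0=[P2,P3,P4,P1] Q1=[] Q2=[]
t=1-2: P2@Q0 runs 1, rem=6, I/O yield, promote→Q0. Q0=[P3,P4,P1,P2] Q1=[] Q2=[]
t=2-5: P3@Q0 runs 3, rem=10, quantum used, demote→Q1. Q0=[P4,P1,P2] Q1=[P3] Q2=[]
t=5-6: P4@Q0 runs 1, rem=11, I/O yield, promote→Q0. Q0=[P1,P2,P4] Q1=[P3] Q2=[]
t=6-7: P1@Q0 runs 1, rem=3, I/O yield, promote→Q0. Q0=[P2,P4,P1] Q1=[P3] Q2=[]
t=7-8: P2@Q0 runs 1, rem=5, I/O yield, promote→Q0. Q0=[P4,P1,P2] Q1=[P3] Q2=[]
t=8-9: P4@Q0 runs 1, rem=10, I/O yield, promote→Q0. Q0=[P1,P2,P4] Q1=[P3] Q2=[]
t=9-10: P1@Q0 runs 1, rem=2, I/O yield, promote→Q0. Q0=[P2,P4,P1] Q1=[P3] Q2=[]
t=10-11: P2@Q0 runs 1, rem=4, I/O yield, promote→Q0. Q0=[P4,P1,P2] Q1=[P3] Q2=[]
t=11-12: P4@Q0 runs 1, rem=9, I/O yield, promote→Q0. Q0=[P1,P2,P4] Q1=[P3] Q2=[]
t=12-13: P1@Q0 runs 1, rem=1, I/O yield, promote→Q0. Q0=[P2,P4,P1] Q1=[P3] Q2=[]
t=13-14: P2@Q0 runs 1, rem=3, I/O yield, promote→Q0. Q0=[P4,P1,P2] Q1=[P3] Q2=[]
t=14-15: P4@Q0 runs 1, rem=8, I/O yield, promote→Q0. Q0=[P1,P2,P4] Q1=[P3] Q2=[]
t=15-16: P1@Q0 runs 1, rem=0, completes. Q0=[P2,P4] Q1=[P3] Q2=[]
t=16-17: P2@Q0 runs 1, rem=2, I/O yield, promote→Q0. Q0=[P4,P2] Q1=[P3] Q2=[]
t=17-18: P4@Q0 runs 1, rem=7, I/O yield, promote→Q0. Q0=[P2,P4] Q1=[P3] Q2=[]
t=18-19: P2@Q0 runs 1, rem=1, I/O yield, promote→Q0. Q0=[P4,P2] Q1=[P3] Q2=[]
t=19-20: P4@Q0 runs 1, rem=6, I/O yield, promote→Q0. Q0=[P2,P4] Q1=[P3] Q2=[]
t=20-21: P2@Q0 runs 1, rem=0, completes. Q0=[P4] Q1=[P3] Q2=[]
t=21-22: P4@Q0 runs 1, rem=5, I/O yield, promote→Q0. Q0=[P4] Q1=[P3] Q2=[]
t=22-23: P4@Q0 runs 1, rem=4, I/O yield, promote→Q0. Q0=[P4] Q1=[P3] Q2=[]
t=23-24: P4@Q0 runs 1, rem=3, I/O yield, promote→Q0. Q0=[P4] Q1=[P3] Q2=[]
t=24-25: P4@Q0 runs 1, rem=2, I/O yield, promote→Q0. Q0=[P4] Q1=[P3] Q2=[]
t=25-26: P4@Q0 runs 1, rem=1, I/O yield, promote→Q0. Q0=[P4] Q1=[P3] Q2=[]
t=26-27: P4@Q0 runs 1, rem=0, completes. Q0=[] Q1=[P3] Q2=[]
t=27-33: P3@Q1 runs 6, rem=4, quantum used, demote→Q2. Q0=[] Q1=[] Q2=[P3]
t=33-37: P3@Q2 runs 4, rem=0, completes. Q0=[] Q1=[] Q2=[]

Answer: P1,P2,P4,P3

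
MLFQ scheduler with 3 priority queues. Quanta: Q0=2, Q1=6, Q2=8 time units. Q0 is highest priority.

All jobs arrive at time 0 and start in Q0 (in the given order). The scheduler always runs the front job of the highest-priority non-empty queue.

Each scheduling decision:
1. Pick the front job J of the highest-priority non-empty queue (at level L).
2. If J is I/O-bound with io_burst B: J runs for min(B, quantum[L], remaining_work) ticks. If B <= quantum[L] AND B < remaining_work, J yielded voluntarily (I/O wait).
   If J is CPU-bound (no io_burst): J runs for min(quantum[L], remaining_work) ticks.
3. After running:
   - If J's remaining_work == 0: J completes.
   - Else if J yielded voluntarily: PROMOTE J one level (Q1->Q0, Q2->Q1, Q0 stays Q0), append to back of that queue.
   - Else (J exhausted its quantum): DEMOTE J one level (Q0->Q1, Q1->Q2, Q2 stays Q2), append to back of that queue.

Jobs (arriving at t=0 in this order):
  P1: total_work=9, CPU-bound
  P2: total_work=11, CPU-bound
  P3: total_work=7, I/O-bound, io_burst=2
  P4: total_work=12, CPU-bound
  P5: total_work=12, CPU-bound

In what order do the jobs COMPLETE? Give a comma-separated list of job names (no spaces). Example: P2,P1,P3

Answer: P3,P1,P2,P4,P5

Derivation:
t=0-2: P1@Q0 runs 2, rem=7, quantum used, demote→Q1. Q0=[P2,P3,P4,P5] Q1=[P1] Q2=[]
t=2-4: P2@Q0 runs 2, rem=9, quantum used, demote→Q1. Q0=[P3,P4,P5] Q1=[P1,P2] Q2=[]
t=4-6: P3@Q0 runs 2, rem=5, I/O yield, promote→Q0. Q0=[P4,P5,P3] Q1=[P1,P2] Q2=[]
t=6-8: P4@Q0 runs 2, rem=10, quantum used, demote→Q1. Q0=[P5,P3] Q1=[P1,P2,P4] Q2=[]
t=8-10: P5@Q0 runs 2, rem=10, quantum used, demote→Q1. Q0=[P3] Q1=[P1,P2,P4,P5] Q2=[]
t=10-12: P3@Q0 runs 2, rem=3, I/O yield, promote→Q0. Q0=[P3] Q1=[P1,P2,P4,P5] Q2=[]
t=12-14: P3@Q0 runs 2, rem=1, I/O yield, promote→Q0. Q0=[P3] Q1=[P1,P2,P4,P5] Q2=[]
t=14-15: P3@Q0 runs 1, rem=0, completes. Q0=[] Q1=[P1,P2,P4,P5] Q2=[]
t=15-21: P1@Q1 runs 6, rem=1, quantum used, demote→Q2. Q0=[] Q1=[P2,P4,P5] Q2=[P1]
t=21-27: P2@Q1 runs 6, rem=3, quantum used, demote→Q2. Q0=[] Q1=[P4,P5] Q2=[P1,P2]
t=27-33: P4@Q1 runs 6, rem=4, quantum used, demote→Q2. Q0=[] Q1=[P5] Q2=[P1,P2,P4]
t=33-39: P5@Q1 runs 6, rem=4, quantum used, demote→Q2. Q0=[] Q1=[] Q2=[P1,P2,P4,P5]
t=39-40: P1@Q2 runs 1, rem=0, completes. Q0=[] Q1=[] Q2=[P2,P4,P5]
t=40-43: P2@Q2 runs 3, rem=0, completes. Q0=[] Q1=[] Q2=[P4,P5]
t=43-47: P4@Q2 runs 4, rem=0, completes. Q0=[] Q1=[] Q2=[P5]
t=47-51: P5@Q2 runs 4, rem=0, completes. Q0=[] Q1=[] Q2=[]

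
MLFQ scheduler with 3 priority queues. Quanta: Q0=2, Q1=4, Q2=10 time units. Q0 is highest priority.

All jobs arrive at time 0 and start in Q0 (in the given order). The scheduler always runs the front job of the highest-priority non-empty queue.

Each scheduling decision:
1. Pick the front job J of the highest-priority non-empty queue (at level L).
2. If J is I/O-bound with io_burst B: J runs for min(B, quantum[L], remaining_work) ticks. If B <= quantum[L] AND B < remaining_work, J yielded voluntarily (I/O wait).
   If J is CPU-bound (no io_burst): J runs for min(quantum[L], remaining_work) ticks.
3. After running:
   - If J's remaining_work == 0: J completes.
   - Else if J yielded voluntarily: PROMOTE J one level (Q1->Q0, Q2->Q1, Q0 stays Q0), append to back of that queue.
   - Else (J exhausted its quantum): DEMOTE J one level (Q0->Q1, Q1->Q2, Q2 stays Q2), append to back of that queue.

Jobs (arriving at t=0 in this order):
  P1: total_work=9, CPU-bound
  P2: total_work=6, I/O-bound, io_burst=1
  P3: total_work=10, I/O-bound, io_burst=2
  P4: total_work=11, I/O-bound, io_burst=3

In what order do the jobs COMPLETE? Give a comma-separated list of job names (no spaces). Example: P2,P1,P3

t=0-2: P1@Q0 runs 2, rem=7, quantum used, demote→Q1. Q0=[P2,P3,P4] Q1=[P1] Q2=[]
t=2-3: P2@Q0 runs 1, rem=5, I/O yield, promote→Q0. Q0=[P3,P4,P2] Q1=[P1] Q2=[]
t=3-5: P3@Q0 runs 2, rem=8, I/O yield, promote→Q0. Q0=[P4,P2,P3] Q1=[P1] Q2=[]
t=5-7: P4@Q0 runs 2, rem=9, quantum used, demote→Q1. Q0=[P2,P3] Q1=[P1,P4] Q2=[]
t=7-8: P2@Q0 runs 1, rem=4, I/O yield, promote→Q0. Q0=[P3,P2] Q1=[P1,P4] Q2=[]
t=8-10: P3@Q0 runs 2, rem=6, I/O yield, promote→Q0. Q0=[P2,P3] Q1=[P1,P4] Q2=[]
t=10-11: P2@Q0 runs 1, rem=3, I/O yield, promote→Q0. Q0=[P3,P2] Q1=[P1,P4] Q2=[]
t=11-13: P3@Q0 runs 2, rem=4, I/O yield, promote→Q0. Q0=[P2,P3] Q1=[P1,P4] Q2=[]
t=13-14: P2@Q0 runs 1, rem=2, I/O yield, promote→Q0. Q0=[P3,P2] Q1=[P1,P4] Q2=[]
t=14-16: P3@Q0 runs 2, rem=2, I/O yield, promote→Q0. Q0=[P2,P3] Q1=[P1,P4] Q2=[]
t=16-17: P2@Q0 runs 1, rem=1, I/O yield, promote→Q0. Q0=[P3,P2] Q1=[P1,P4] Q2=[]
t=17-19: P3@Q0 runs 2, rem=0, completes. Q0=[P2] Q1=[P1,P4] Q2=[]
t=19-20: P2@Q0 runs 1, rem=0, completes. Q0=[] Q1=[P1,P4] Q2=[]
t=20-24: P1@Q1 runs 4, rem=3, quantum used, demote→Q2. Q0=[] Q1=[P4] Q2=[P1]
t=24-27: P4@Q1 runs 3, rem=6, I/O yield, promote→Q0. Q0=[P4] Q1=[] Q2=[P1]
t=27-29: P4@Q0 runs 2, rem=4, quantum used, demote→Q1. Q0=[] Q1=[P4] Q2=[P1]
t=29-32: P4@Q1 runs 3, rem=1, I/O yield, promote→Q0. Q0=[P4] Q1=[] Q2=[P1]
t=32-33: P4@Q0 runs 1, rem=0, completes. Q0=[] Q1=[] Q2=[P1]
t=33-36: P1@Q2 runs 3, rem=0, completes. Q0=[] Q1=[] Q2=[]

Answer: P3,P2,P4,P1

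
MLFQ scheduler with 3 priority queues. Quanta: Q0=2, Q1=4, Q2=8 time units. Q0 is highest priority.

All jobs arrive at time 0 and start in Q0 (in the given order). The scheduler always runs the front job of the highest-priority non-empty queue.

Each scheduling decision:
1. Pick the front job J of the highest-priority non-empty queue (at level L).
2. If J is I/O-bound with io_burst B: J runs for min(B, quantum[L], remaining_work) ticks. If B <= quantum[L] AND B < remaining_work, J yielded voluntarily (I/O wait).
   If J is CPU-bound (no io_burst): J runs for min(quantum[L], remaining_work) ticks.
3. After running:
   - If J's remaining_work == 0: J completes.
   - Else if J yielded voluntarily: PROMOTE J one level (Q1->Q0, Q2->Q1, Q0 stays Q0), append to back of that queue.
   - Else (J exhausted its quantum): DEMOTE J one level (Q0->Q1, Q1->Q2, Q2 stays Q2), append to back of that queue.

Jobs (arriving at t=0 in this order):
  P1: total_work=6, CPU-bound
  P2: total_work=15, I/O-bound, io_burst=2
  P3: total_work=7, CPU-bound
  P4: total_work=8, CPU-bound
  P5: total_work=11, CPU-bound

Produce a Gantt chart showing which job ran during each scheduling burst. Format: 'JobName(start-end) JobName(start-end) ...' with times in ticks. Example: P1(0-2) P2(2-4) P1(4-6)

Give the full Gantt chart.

t=0-2: P1@Q0 runs 2, rem=4, quantum used, demote→Q1. Q0=[P2,P3,P4,P5] Q1=[P1] Q2=[]
t=2-4: P2@Q0 runs 2, rem=13, I/O yield, promote→Q0. Q0=[P3,P4,P5,P2] Q1=[P1] Q2=[]
t=4-6: P3@Q0 runs 2, rem=5, quantum used, demote→Q1. Q0=[P4,P5,P2] Q1=[P1,P3] Q2=[]
t=6-8: P4@Q0 runs 2, rem=6, quantum used, demote→Q1. Q0=[P5,P2] Q1=[P1,P3,P4] Q2=[]
t=8-10: P5@Q0 runs 2, rem=9, quantum used, demote→Q1. Q0=[P2] Q1=[P1,P3,P4,P5] Q2=[]
t=10-12: P2@Q0 runs 2, rem=11, I/O yield, promote→Q0. Q0=[P2] Q1=[P1,P3,P4,P5] Q2=[]
t=12-14: P2@Q0 runs 2, rem=9, I/O yield, promote→Q0. Q0=[P2] Q1=[P1,P3,P4,P5] Q2=[]
t=14-16: P2@Q0 runs 2, rem=7, I/O yield, promote→Q0. Q0=[P2] Q1=[P1,P3,P4,P5] Q2=[]
t=16-18: P2@Q0 runs 2, rem=5, I/O yield, promote→Q0. Q0=[P2] Q1=[P1,P3,P4,P5] Q2=[]
t=18-20: P2@Q0 runs 2, rem=3, I/O yield, promote→Q0. Q0=[P2] Q1=[P1,P3,P4,P5] Q2=[]
t=20-22: P2@Q0 runs 2, rem=1, I/O yield, promote→Q0. Q0=[P2] Q1=[P1,P3,P4,P5] Q2=[]
t=22-23: P2@Q0 runs 1, rem=0, completes. Q0=[] Q1=[P1,P3,P4,P5] Q2=[]
t=23-27: P1@Q1 runs 4, rem=0, completes. Q0=[] Q1=[P3,P4,P5] Q2=[]
t=27-31: P3@Q1 runs 4, rem=1, quantum used, demote→Q2. Q0=[] Q1=[P4,P5] Q2=[P3]
t=31-35: P4@Q1 runs 4, rem=2, quantum used, demote→Q2. Q0=[] Q1=[P5] Q2=[P3,P4]
t=35-39: P5@Q1 runs 4, rem=5, quantum used, demote→Q2. Q0=[] Q1=[] Q2=[P3,P4,P5]
t=39-40: P3@Q2 runs 1, rem=0, completes. Q0=[] Q1=[] Q2=[P4,P5]
t=40-42: P4@Q2 runs 2, rem=0, completes. Q0=[] Q1=[] Q2=[P5]
t=42-47: P5@Q2 runs 5, rem=0, completes. Q0=[] Q1=[] Q2=[]

Answer: P1(0-2) P2(2-4) P3(4-6) P4(6-8) P5(8-10) P2(10-12) P2(12-14) P2(14-16) P2(16-18) P2(18-20) P2(20-22) P2(22-23) P1(23-27) P3(27-31) P4(31-35) P5(35-39) P3(39-40) P4(40-42) P5(42-47)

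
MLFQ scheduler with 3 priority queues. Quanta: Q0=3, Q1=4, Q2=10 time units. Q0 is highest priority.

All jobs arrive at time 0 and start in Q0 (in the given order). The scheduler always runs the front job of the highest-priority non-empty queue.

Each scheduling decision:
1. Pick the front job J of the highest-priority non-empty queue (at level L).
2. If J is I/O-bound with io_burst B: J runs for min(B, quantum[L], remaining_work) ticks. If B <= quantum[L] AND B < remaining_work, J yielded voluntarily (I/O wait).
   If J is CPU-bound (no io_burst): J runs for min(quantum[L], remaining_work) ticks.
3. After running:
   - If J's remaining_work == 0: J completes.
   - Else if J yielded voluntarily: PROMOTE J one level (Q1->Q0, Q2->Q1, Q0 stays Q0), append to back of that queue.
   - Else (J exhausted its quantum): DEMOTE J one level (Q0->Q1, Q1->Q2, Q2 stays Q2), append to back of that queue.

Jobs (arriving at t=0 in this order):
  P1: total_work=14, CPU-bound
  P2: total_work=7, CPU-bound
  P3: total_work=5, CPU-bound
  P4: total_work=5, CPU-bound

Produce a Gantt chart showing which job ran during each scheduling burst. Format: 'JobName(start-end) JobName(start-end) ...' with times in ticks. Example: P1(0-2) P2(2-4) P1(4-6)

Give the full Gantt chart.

Answer: P1(0-3) P2(3-6) P3(6-9) P4(9-12) P1(12-16) P2(16-20) P3(20-22) P4(22-24) P1(24-31)

Derivation:
t=0-3: P1@Q0 runs 3, rem=11, quantum used, demote→Q1. Q0=[P2,P3,P4] Q1=[P1] Q2=[]
t=3-6: P2@Q0 runs 3, rem=4, quantum used, demote→Q1. Q0=[P3,P4] Q1=[P1,P2] Q2=[]
t=6-9: P3@Q0 runs 3, rem=2, quantum used, demote→Q1. Q0=[P4] Q1=[P1,P2,P3] Q2=[]
t=9-12: P4@Q0 runs 3, rem=2, quantum used, demote→Q1. Q0=[] Q1=[P1,P2,P3,P4] Q2=[]
t=12-16: P1@Q1 runs 4, rem=7, quantum used, demote→Q2. Q0=[] Q1=[P2,P3,P4] Q2=[P1]
t=16-20: P2@Q1 runs 4, rem=0, completes. Q0=[] Q1=[P3,P4] Q2=[P1]
t=20-22: P3@Q1 runs 2, rem=0, completes. Q0=[] Q1=[P4] Q2=[P1]
t=22-24: P4@Q1 runs 2, rem=0, completes. Q0=[] Q1=[] Q2=[P1]
t=24-31: P1@Q2 runs 7, rem=0, completes. Q0=[] Q1=[] Q2=[]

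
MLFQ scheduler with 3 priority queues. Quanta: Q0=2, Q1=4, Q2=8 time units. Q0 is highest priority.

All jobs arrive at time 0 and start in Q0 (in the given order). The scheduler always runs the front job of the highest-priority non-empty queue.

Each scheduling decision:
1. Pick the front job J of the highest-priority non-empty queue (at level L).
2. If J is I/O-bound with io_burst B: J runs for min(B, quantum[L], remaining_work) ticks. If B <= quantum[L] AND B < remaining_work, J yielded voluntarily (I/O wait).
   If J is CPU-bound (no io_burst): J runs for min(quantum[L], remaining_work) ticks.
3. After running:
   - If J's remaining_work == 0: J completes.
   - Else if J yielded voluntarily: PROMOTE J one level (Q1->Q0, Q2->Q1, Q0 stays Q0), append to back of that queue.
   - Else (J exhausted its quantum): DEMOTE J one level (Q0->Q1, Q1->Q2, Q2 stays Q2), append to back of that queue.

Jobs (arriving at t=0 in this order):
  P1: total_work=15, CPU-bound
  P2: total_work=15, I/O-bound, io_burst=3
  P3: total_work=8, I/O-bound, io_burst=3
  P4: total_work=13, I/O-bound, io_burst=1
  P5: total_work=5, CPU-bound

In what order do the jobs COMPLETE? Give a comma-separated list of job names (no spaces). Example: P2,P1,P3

t=0-2: P1@Q0 runs 2, rem=13, quantum used, demote→Q1. Q0=[P2,P3,P4,P5] Q1=[P1] Q2=[]
t=2-4: P2@Q0 runs 2, rem=13, quantum used, demote→Q1. Q0=[P3,P4,P5] Q1=[P1,P2] Q2=[]
t=4-6: P3@Q0 runs 2, rem=6, quantum used, demote→Q1. Q0=[P4,P5] Q1=[P1,P2,P3] Q2=[]
t=6-7: P4@Q0 runs 1, rem=12, I/O yield, promote→Q0. Q0=[P5,P4] Q1=[P1,P2,P3] Q2=[]
t=7-9: P5@Q0 runs 2, rem=3, quantum used, demote→Q1. Q0=[P4] Q1=[P1,P2,P3,P5] Q2=[]
t=9-10: P4@Q0 runs 1, rem=11, I/O yield, promote→Q0. Q0=[P4] Q1=[P1,P2,P3,P5] Q2=[]
t=10-11: P4@Q0 runs 1, rem=10, I/O yield, promote→Q0. Q0=[P4] Q1=[P1,P2,P3,P5] Q2=[]
t=11-12: P4@Q0 runs 1, rem=9, I/O yield, promote→Q0. Q0=[P4] Q1=[P1,P2,P3,P5] Q2=[]
t=12-13: P4@Q0 runs 1, rem=8, I/O yield, promote→Q0. Q0=[P4] Q1=[P1,P2,P3,P5] Q2=[]
t=13-14: P4@Q0 runs 1, rem=7, I/O yield, promote→Q0. Q0=[P4] Q1=[P1,P2,P3,P5] Q2=[]
t=14-15: P4@Q0 runs 1, rem=6, I/O yield, promote→Q0. Q0=[P4] Q1=[P1,P2,P3,P5] Q2=[]
t=15-16: P4@Q0 runs 1, rem=5, I/O yield, promote→Q0. Q0=[P4] Q1=[P1,P2,P3,P5] Q2=[]
t=16-17: P4@Q0 runs 1, rem=4, I/O yield, promote→Q0. Q0=[P4] Q1=[P1,P2,P3,P5] Q2=[]
t=17-18: P4@Q0 runs 1, rem=3, I/O yield, promote→Q0. Q0=[P4] Q1=[P1,P2,P3,P5] Q2=[]
t=18-19: P4@Q0 runs 1, rem=2, I/O yield, promote→Q0. Q0=[P4] Q1=[P1,P2,P3,P5] Q2=[]
t=19-20: P4@Q0 runs 1, rem=1, I/O yield, promote→Q0. Q0=[P4] Q1=[P1,P2,P3,P5] Q2=[]
t=20-21: P4@Q0 runs 1, rem=0, completes. Q0=[] Q1=[P1,P2,P3,P5] Q2=[]
t=21-25: P1@Q1 runs 4, rem=9, quantum used, demote→Q2. Q0=[] Q1=[P2,P3,P5] Q2=[P1]
t=25-28: P2@Q1 runs 3, rem=10, I/O yield, promote→Q0. Q0=[P2] Q1=[P3,P5] Q2=[P1]
t=28-30: P2@Q0 runs 2, rem=8, quantum used, demote→Q1. Q0=[] Q1=[P3,P5,P2] Q2=[P1]
t=30-33: P3@Q1 runs 3, rem=3, I/O yield, promote→Q0. Q0=[P3] Q1=[P5,P2] Q2=[P1]
t=33-35: P3@Q0 runs 2, rem=1, quantum used, demote→Q1. Q0=[] Q1=[P5,P2,P3] Q2=[P1]
t=35-38: P5@Q1 runs 3, rem=0, completes. Q0=[] Q1=[P2,P3] Q2=[P1]
t=38-41: P2@Q1 runs 3, rem=5, I/O yield, promote→Q0. Q0=[P2] Q1=[P3] Q2=[P1]
t=41-43: P2@Q0 runs 2, rem=3, quantum used, demote→Q1. Q0=[] Q1=[P3,P2] Q2=[P1]
t=43-44: P3@Q1 runs 1, rem=0, completes. Q0=[] Q1=[P2] Q2=[P1]
t=44-47: P2@Q1 runs 3, rem=0, completes. Q0=[] Q1=[] Q2=[P1]
t=47-55: P1@Q2 runs 8, rem=1, quantum used, demote→Q2. Q0=[] Q1=[] Q2=[P1]
t=55-56: P1@Q2 runs 1, rem=0, completes. Q0=[] Q1=[] Q2=[]

Answer: P4,P5,P3,P2,P1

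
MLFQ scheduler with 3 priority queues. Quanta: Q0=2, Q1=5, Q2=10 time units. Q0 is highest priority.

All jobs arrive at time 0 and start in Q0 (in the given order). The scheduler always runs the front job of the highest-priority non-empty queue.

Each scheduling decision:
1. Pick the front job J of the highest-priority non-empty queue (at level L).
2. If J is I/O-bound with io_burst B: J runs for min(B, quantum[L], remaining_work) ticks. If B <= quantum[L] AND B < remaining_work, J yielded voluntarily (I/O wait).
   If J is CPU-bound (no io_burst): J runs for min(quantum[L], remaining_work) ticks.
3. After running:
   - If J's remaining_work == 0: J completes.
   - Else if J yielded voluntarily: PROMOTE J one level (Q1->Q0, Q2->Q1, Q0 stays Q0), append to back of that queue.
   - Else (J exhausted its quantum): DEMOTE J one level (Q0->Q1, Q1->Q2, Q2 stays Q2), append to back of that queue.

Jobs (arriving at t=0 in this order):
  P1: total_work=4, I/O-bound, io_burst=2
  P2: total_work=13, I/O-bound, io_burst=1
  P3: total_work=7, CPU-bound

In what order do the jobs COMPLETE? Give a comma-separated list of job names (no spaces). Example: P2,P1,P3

t=0-2: P1@Q0 runs 2, rem=2, I/O yield, promote→Q0. Q0=[P2,P3,P1] Q1=[] Q2=[]
t=2-3: P2@Q0 runs 1, rem=12, I/O yield, promote→Q0. Q0=[P3,P1,P2] Q1=[] Q2=[]
t=3-5: P3@Q0 runs 2, rem=5, quantum used, demote→Q1. Q0=[P1,P2] Q1=[P3] Q2=[]
t=5-7: P1@Q0 runs 2, rem=0, completes. Q0=[P2] Q1=[P3] Q2=[]
t=7-8: P2@Q0 runs 1, rem=11, I/O yield, promote→Q0. Q0=[P2] Q1=[P3] Q2=[]
t=8-9: P2@Q0 runs 1, rem=10, I/O yield, promote→Q0. Q0=[P2] Q1=[P3] Q2=[]
t=9-10: P2@Q0 runs 1, rem=9, I/O yield, promote→Q0. Q0=[P2] Q1=[P3] Q2=[]
t=10-11: P2@Q0 runs 1, rem=8, I/O yield, promote→Q0. Q0=[P2] Q1=[P3] Q2=[]
t=11-12: P2@Q0 runs 1, rem=7, I/O yield, promote→Q0. Q0=[P2] Q1=[P3] Q2=[]
t=12-13: P2@Q0 runs 1, rem=6, I/O yield, promote→Q0. Q0=[P2] Q1=[P3] Q2=[]
t=13-14: P2@Q0 runs 1, rem=5, I/O yield, promote→Q0. Q0=[P2] Q1=[P3] Q2=[]
t=14-15: P2@Q0 runs 1, rem=4, I/O yield, promote→Q0. Q0=[P2] Q1=[P3] Q2=[]
t=15-16: P2@Q0 runs 1, rem=3, I/O yield, promote→Q0. Q0=[P2] Q1=[P3] Q2=[]
t=16-17: P2@Q0 runs 1, rem=2, I/O yield, promote→Q0. Q0=[P2] Q1=[P3] Q2=[]
t=17-18: P2@Q0 runs 1, rem=1, I/O yield, promote→Q0. Q0=[P2] Q1=[P3] Q2=[]
t=18-19: P2@Q0 runs 1, rem=0, completes. Q0=[] Q1=[P3] Q2=[]
t=19-24: P3@Q1 runs 5, rem=0, completes. Q0=[] Q1=[] Q2=[]

Answer: P1,P2,P3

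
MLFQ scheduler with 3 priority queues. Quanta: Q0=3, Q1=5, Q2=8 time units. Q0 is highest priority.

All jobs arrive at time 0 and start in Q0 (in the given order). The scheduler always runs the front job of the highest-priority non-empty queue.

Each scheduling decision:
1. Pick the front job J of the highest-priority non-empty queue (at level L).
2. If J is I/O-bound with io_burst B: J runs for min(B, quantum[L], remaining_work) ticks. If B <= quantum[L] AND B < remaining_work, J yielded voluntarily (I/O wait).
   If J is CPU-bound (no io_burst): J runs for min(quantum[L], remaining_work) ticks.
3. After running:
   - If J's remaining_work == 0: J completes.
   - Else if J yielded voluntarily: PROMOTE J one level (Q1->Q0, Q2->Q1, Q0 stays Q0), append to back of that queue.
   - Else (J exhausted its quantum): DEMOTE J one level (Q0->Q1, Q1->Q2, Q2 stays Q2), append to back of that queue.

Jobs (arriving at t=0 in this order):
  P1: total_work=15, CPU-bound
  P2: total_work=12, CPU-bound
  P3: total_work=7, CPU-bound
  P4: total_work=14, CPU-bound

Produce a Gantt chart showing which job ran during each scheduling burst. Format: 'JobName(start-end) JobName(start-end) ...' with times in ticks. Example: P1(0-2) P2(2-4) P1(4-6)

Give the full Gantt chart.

t=0-3: P1@Q0 runs 3, rem=12, quantum used, demote→Q1. Q0=[P2,P3,P4] Q1=[P1] Q2=[]
t=3-6: P2@Q0 runs 3, rem=9, quantum used, demote→Q1. Q0=[P3,P4] Q1=[P1,P2] Q2=[]
t=6-9: P3@Q0 runs 3, rem=4, quantum used, demote→Q1. Q0=[P4] Q1=[P1,P2,P3] Q2=[]
t=9-12: P4@Q0 runs 3, rem=11, quantum used, demote→Q1. Q0=[] Q1=[P1,P2,P3,P4] Q2=[]
t=12-17: P1@Q1 runs 5, rem=7, quantum used, demote→Q2. Q0=[] Q1=[P2,P3,P4] Q2=[P1]
t=17-22: P2@Q1 runs 5, rem=4, quantum used, demote→Q2. Q0=[] Q1=[P3,P4] Q2=[P1,P2]
t=22-26: P3@Q1 runs 4, rem=0, completes. Q0=[] Q1=[P4] Q2=[P1,P2]
t=26-31: P4@Q1 runs 5, rem=6, quantum used, demote→Q2. Q0=[] Q1=[] Q2=[P1,P2,P4]
t=31-38: P1@Q2 runs 7, rem=0, completes. Q0=[] Q1=[] Q2=[P2,P4]
t=38-42: P2@Q2 runs 4, rem=0, completes. Q0=[] Q1=[] Q2=[P4]
t=42-48: P4@Q2 runs 6, rem=0, completes. Q0=[] Q1=[] Q2=[]

Answer: P1(0-3) P2(3-6) P3(6-9) P4(9-12) P1(12-17) P2(17-22) P3(22-26) P4(26-31) P1(31-38) P2(38-42) P4(42-48)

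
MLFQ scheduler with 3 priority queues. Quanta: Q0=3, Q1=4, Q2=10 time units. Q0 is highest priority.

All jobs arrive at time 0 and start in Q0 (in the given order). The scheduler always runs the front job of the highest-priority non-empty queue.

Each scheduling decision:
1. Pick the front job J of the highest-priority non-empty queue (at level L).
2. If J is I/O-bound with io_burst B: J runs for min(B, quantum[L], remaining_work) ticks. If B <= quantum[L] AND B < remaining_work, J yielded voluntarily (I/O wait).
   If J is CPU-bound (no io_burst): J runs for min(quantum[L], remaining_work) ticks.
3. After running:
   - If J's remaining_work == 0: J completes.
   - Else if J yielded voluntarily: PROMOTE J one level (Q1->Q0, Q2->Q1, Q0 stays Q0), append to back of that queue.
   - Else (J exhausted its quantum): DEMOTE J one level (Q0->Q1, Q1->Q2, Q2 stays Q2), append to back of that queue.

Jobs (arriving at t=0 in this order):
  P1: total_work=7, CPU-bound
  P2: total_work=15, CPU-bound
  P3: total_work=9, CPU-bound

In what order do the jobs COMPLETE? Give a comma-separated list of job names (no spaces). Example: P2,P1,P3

Answer: P1,P2,P3

Derivation:
t=0-3: P1@Q0 runs 3, rem=4, quantum used, demote→Q1. Q0=[P2,P3] Q1=[P1] Q2=[]
t=3-6: P2@Q0 runs 3, rem=12, quantum used, demote→Q1. Q0=[P3] Q1=[P1,P2] Q2=[]
t=6-9: P3@Q0 runs 3, rem=6, quantum used, demote→Q1. Q0=[] Q1=[P1,P2,P3] Q2=[]
t=9-13: P1@Q1 runs 4, rem=0, completes. Q0=[] Q1=[P2,P3] Q2=[]
t=13-17: P2@Q1 runs 4, rem=8, quantum used, demote→Q2. Q0=[] Q1=[P3] Q2=[P2]
t=17-21: P3@Q1 runs 4, rem=2, quantum used, demote→Q2. Q0=[] Q1=[] Q2=[P2,P3]
t=21-29: P2@Q2 runs 8, rem=0, completes. Q0=[] Q1=[] Q2=[P3]
t=29-31: P3@Q2 runs 2, rem=0, completes. Q0=[] Q1=[] Q2=[]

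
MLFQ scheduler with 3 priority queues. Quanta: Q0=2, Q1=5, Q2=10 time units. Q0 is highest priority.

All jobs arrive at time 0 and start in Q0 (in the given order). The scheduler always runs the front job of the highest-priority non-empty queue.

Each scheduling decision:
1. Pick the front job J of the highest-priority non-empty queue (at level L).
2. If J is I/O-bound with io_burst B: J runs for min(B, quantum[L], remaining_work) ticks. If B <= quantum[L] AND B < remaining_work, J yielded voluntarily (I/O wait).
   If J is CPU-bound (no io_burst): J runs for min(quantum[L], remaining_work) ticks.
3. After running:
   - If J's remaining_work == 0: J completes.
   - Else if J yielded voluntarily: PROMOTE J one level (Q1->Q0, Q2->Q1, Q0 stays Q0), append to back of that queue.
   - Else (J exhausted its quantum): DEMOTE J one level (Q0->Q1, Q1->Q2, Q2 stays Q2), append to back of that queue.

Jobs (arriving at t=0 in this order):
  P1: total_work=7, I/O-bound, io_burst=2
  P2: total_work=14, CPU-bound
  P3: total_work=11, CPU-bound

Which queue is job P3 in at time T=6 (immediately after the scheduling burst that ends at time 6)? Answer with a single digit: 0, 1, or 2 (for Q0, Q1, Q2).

t=0-2: P1@Q0 runs 2, rem=5, I/O yield, promote→Q0. Q0=[P2,P3,P1] Q1=[] Q2=[]
t=2-4: P2@Q0 runs 2, rem=12, quantum used, demote→Q1. Q0=[P3,P1] Q1=[P2] Q2=[]
t=4-6: P3@Q0 runs 2, rem=9, quantum used, demote→Q1. Q0=[P1] Q1=[P2,P3] Q2=[]
t=6-8: P1@Q0 runs 2, rem=3, I/O yield, promote→Q0. Q0=[P1] Q1=[P2,P3] Q2=[]
t=8-10: P1@Q0 runs 2, rem=1, I/O yield, promote→Q0. Q0=[P1] Q1=[P2,P3] Q2=[]
t=10-11: P1@Q0 runs 1, rem=0, completes. Q0=[] Q1=[P2,P3] Q2=[]
t=11-16: P2@Q1 runs 5, rem=7, quantum used, demote→Q2. Q0=[] Q1=[P3] Q2=[P2]
t=16-21: P3@Q1 runs 5, rem=4, quantum used, demote→Q2. Q0=[] Q1=[] Q2=[P2,P3]
t=21-28: P2@Q2 runs 7, rem=0, completes. Q0=[] Q1=[] Q2=[P3]
t=28-32: P3@Q2 runs 4, rem=0, completes. Q0=[] Q1=[] Q2=[]

Answer: 1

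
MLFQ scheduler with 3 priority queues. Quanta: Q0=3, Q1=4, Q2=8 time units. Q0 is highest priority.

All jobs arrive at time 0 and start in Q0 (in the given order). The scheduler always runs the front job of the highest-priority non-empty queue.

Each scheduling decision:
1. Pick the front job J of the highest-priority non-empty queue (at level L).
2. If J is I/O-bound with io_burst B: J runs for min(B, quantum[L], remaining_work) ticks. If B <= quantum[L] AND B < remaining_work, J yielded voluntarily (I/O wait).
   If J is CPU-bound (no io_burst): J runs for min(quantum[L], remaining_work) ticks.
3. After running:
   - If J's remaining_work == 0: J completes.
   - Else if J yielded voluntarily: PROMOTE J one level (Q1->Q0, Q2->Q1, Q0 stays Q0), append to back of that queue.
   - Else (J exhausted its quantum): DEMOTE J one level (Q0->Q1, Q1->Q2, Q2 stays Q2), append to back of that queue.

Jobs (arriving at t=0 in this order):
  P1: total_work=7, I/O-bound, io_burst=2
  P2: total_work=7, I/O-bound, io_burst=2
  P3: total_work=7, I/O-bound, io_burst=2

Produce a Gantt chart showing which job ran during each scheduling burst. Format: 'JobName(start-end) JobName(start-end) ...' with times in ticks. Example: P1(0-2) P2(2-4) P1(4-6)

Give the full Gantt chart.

t=0-2: P1@Q0 runs 2, rem=5, I/O yield, promote→Q0. Q0=[P2,P3,P1] Q1=[] Q2=[]
t=2-4: P2@Q0 runs 2, rem=5, I/O yield, promote→Q0. Q0=[P3,P1,P2] Q1=[] Q2=[]
t=4-6: P3@Q0 runs 2, rem=5, I/O yield, promote→Q0. Q0=[P1,P2,P3] Q1=[] Q2=[]
t=6-8: P1@Q0 runs 2, rem=3, I/O yield, promote→Q0. Q0=[P2,P3,P1] Q1=[] Q2=[]
t=8-10: P2@Q0 runs 2, rem=3, I/O yield, promote→Q0. Q0=[P3,P1,P2] Q1=[] Q2=[]
t=10-12: P3@Q0 runs 2, rem=3, I/O yield, promote→Q0. Q0=[P1,P2,P3] Q1=[] Q2=[]
t=12-14: P1@Q0 runs 2, rem=1, I/O yield, promote→Q0. Q0=[P2,P3,P1] Q1=[] Q2=[]
t=14-16: P2@Q0 runs 2, rem=1, I/O yield, promote→Q0. Q0=[P3,P1,P2] Q1=[] Q2=[]
t=16-18: P3@Q0 runs 2, rem=1, I/O yield, promote→Q0. Q0=[P1,P2,P3] Q1=[] Q2=[]
t=18-19: P1@Q0 runs 1, rem=0, completes. Q0=[P2,P3] Q1=[] Q2=[]
t=19-20: P2@Q0 runs 1, rem=0, completes. Q0=[P3] Q1=[] Q2=[]
t=20-21: P3@Q0 runs 1, rem=0, completes. Q0=[] Q1=[] Q2=[]

Answer: P1(0-2) P2(2-4) P3(4-6) P1(6-8) P2(8-10) P3(10-12) P1(12-14) P2(14-16) P3(16-18) P1(18-19) P2(19-20) P3(20-21)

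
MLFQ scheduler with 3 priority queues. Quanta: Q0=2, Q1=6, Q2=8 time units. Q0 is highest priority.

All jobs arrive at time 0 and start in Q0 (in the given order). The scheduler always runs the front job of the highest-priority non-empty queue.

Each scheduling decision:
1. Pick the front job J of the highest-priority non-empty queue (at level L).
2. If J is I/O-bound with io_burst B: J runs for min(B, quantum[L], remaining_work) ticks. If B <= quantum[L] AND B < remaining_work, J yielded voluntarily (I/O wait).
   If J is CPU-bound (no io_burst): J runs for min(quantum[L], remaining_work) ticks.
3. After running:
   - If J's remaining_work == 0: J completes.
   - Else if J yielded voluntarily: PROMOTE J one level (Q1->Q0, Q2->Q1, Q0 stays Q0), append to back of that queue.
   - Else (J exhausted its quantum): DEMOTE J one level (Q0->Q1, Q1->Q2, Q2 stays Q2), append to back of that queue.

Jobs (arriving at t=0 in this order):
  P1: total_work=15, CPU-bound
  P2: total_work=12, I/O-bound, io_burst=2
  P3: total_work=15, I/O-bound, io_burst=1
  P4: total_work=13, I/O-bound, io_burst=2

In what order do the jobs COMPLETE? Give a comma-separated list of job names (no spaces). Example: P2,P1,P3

Answer: P2,P4,P3,P1

Derivation:
t=0-2: P1@Q0 runs 2, rem=13, quantum used, demote→Q1. Q0=[P2,P3,P4] Q1=[P1] Q2=[]
t=2-4: P2@Q0 runs 2, rem=10, I/O yield, promote→Q0. Q0=[P3,P4,P2] Q1=[P1] Q2=[]
t=4-5: P3@Q0 runs 1, rem=14, I/O yield, promote→Q0. Q0=[P4,P2,P3] Q1=[P1] Q2=[]
t=5-7: P4@Q0 runs 2, rem=11, I/O yield, promote→Q0. Q0=[P2,P3,P4] Q1=[P1] Q2=[]
t=7-9: P2@Q0 runs 2, rem=8, I/O yield, promote→Q0. Q0=[P3,P4,P2] Q1=[P1] Q2=[]
t=9-10: P3@Q0 runs 1, rem=13, I/O yield, promote→Q0. Q0=[P4,P2,P3] Q1=[P1] Q2=[]
t=10-12: P4@Q0 runs 2, rem=9, I/O yield, promote→Q0. Q0=[P2,P3,P4] Q1=[P1] Q2=[]
t=12-14: P2@Q0 runs 2, rem=6, I/O yield, promote→Q0. Q0=[P3,P4,P2] Q1=[P1] Q2=[]
t=14-15: P3@Q0 runs 1, rem=12, I/O yield, promote→Q0. Q0=[P4,P2,P3] Q1=[P1] Q2=[]
t=15-17: P4@Q0 runs 2, rem=7, I/O yield, promote→Q0. Q0=[P2,P3,P4] Q1=[P1] Q2=[]
t=17-19: P2@Q0 runs 2, rem=4, I/O yield, promote→Q0. Q0=[P3,P4,P2] Q1=[P1] Q2=[]
t=19-20: P3@Q0 runs 1, rem=11, I/O yield, promote→Q0. Q0=[P4,P2,P3] Q1=[P1] Q2=[]
t=20-22: P4@Q0 runs 2, rem=5, I/O yield, promote→Q0. Q0=[P2,P3,P4] Q1=[P1] Q2=[]
t=22-24: P2@Q0 runs 2, rem=2, I/O yield, promote→Q0. Q0=[P3,P4,P2] Q1=[P1] Q2=[]
t=24-25: P3@Q0 runs 1, rem=10, I/O yield, promote→Q0. Q0=[P4,P2,P3] Q1=[P1] Q2=[]
t=25-27: P4@Q0 runs 2, rem=3, I/O yield, promote→Q0. Q0=[P2,P3,P4] Q1=[P1] Q2=[]
t=27-29: P2@Q0 runs 2, rem=0, completes. Q0=[P3,P4] Q1=[P1] Q2=[]
t=29-30: P3@Q0 runs 1, rem=9, I/O yield, promote→Q0. Q0=[P4,P3] Q1=[P1] Q2=[]
t=30-32: P4@Q0 runs 2, rem=1, I/O yield, promote→Q0. Q0=[P3,P4] Q1=[P1] Q2=[]
t=32-33: P3@Q0 runs 1, rem=8, I/O yield, promote→Q0. Q0=[P4,P3] Q1=[P1] Q2=[]
t=33-34: P4@Q0 runs 1, rem=0, completes. Q0=[P3] Q1=[P1] Q2=[]
t=34-35: P3@Q0 runs 1, rem=7, I/O yield, promote→Q0. Q0=[P3] Q1=[P1] Q2=[]
t=35-36: P3@Q0 runs 1, rem=6, I/O yield, promote→Q0. Q0=[P3] Q1=[P1] Q2=[]
t=36-37: P3@Q0 runs 1, rem=5, I/O yield, promote→Q0. Q0=[P3] Q1=[P1] Q2=[]
t=37-38: P3@Q0 runs 1, rem=4, I/O yield, promote→Q0. Q0=[P3] Q1=[P1] Q2=[]
t=38-39: P3@Q0 runs 1, rem=3, I/O yield, promote→Q0. Q0=[P3] Q1=[P1] Q2=[]
t=39-40: P3@Q0 runs 1, rem=2, I/O yield, promote→Q0. Q0=[P3] Q1=[P1] Q2=[]
t=40-41: P3@Q0 runs 1, rem=1, I/O yield, promote→Q0. Q0=[P3] Q1=[P1] Q2=[]
t=41-42: P3@Q0 runs 1, rem=0, completes. Q0=[] Q1=[P1] Q2=[]
t=42-48: P1@Q1 runs 6, rem=7, quantum used, demote→Q2. Q0=[] Q1=[] Q2=[P1]
t=48-55: P1@Q2 runs 7, rem=0, completes. Q0=[] Q1=[] Q2=[]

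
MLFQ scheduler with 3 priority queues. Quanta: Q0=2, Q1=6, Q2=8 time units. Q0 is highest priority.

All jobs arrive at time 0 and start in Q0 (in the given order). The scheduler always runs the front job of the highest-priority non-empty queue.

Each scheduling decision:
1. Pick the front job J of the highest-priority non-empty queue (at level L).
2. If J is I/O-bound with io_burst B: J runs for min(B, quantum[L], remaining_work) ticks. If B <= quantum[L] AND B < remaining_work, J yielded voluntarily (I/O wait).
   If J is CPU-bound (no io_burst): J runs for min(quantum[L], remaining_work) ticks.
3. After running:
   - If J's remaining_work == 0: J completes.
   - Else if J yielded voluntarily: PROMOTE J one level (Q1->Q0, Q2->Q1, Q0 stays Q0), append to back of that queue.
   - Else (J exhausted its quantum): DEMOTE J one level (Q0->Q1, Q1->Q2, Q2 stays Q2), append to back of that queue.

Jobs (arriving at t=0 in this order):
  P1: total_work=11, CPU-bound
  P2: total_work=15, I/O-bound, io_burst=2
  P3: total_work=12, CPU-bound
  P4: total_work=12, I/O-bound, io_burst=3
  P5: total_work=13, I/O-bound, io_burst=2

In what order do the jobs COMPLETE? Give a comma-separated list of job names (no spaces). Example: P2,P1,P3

t=0-2: P1@Q0 runs 2, rem=9, quantum used, demote→Q1. Q0=[P2,P3,P4,P5] Q1=[P1] Q2=[]
t=2-4: P2@Q0 runs 2, rem=13, I/O yield, promote→Q0. Q0=[P3,P4,P5,P2] Q1=[P1] Q2=[]
t=4-6: P3@Q0 runs 2, rem=10, quantum used, demote→Q1. Q0=[P4,P5,P2] Q1=[P1,P3] Q2=[]
t=6-8: P4@Q0 runs 2, rem=10, quantum used, demote→Q1. Q0=[P5,P2] Q1=[P1,P3,P4] Q2=[]
t=8-10: P5@Q0 runs 2, rem=11, I/O yield, promote→Q0. Q0=[P2,P5] Q1=[P1,P3,P4] Q2=[]
t=10-12: P2@Q0 runs 2, rem=11, I/O yield, promote→Q0. Q0=[P5,P2] Q1=[P1,P3,P4] Q2=[]
t=12-14: P5@Q0 runs 2, rem=9, I/O yield, promote→Q0. Q0=[P2,P5] Q1=[P1,P3,P4] Q2=[]
t=14-16: P2@Q0 runs 2, rem=9, I/O yield, promote→Q0. Q0=[P5,P2] Q1=[P1,P3,P4] Q2=[]
t=16-18: P5@Q0 runs 2, rem=7, I/O yield, promote→Q0. Q0=[P2,P5] Q1=[P1,P3,P4] Q2=[]
t=18-20: P2@Q0 runs 2, rem=7, I/O yield, promote→Q0. Q0=[P5,P2] Q1=[P1,P3,P4] Q2=[]
t=20-22: P5@Q0 runs 2, rem=5, I/O yield, promote→Q0. Q0=[P2,P5] Q1=[P1,P3,P4] Q2=[]
t=22-24: P2@Q0 runs 2, rem=5, I/O yield, promote→Q0. Q0=[P5,P2] Q1=[P1,P3,P4] Q2=[]
t=24-26: P5@Q0 runs 2, rem=3, I/O yield, promote→Q0. Q0=[P2,P5] Q1=[P1,P3,P4] Q2=[]
t=26-28: P2@Q0 runs 2, rem=3, I/O yield, promote→Q0. Q0=[P5,P2] Q1=[P1,P3,P4] Q2=[]
t=28-30: P5@Q0 runs 2, rem=1, I/O yield, promote→Q0. Q0=[P2,P5] Q1=[P1,P3,P4] Q2=[]
t=30-32: P2@Q0 runs 2, rem=1, I/O yield, promote→Q0. Q0=[P5,P2] Q1=[P1,P3,P4] Q2=[]
t=32-33: P5@Q0 runs 1, rem=0, completes. Q0=[P2] Q1=[P1,P3,P4] Q2=[]
t=33-34: P2@Q0 runs 1, rem=0, completes. Q0=[] Q1=[P1,P3,P4] Q2=[]
t=34-40: P1@Q1 runs 6, rem=3, quantum used, demote→Q2. Q0=[] Q1=[P3,P4] Q2=[P1]
t=40-46: P3@Q1 runs 6, rem=4, quantum used, demote→Q2. Q0=[] Q1=[P4] Q2=[P1,P3]
t=46-49: P4@Q1 runs 3, rem=7, I/O yield, promote→Q0. Q0=[P4] Q1=[] Q2=[P1,P3]
t=49-51: P4@Q0 runs 2, rem=5, quantum used, demote→Q1. Q0=[] Q1=[P4] Q2=[P1,P3]
t=51-54: P4@Q1 runs 3, rem=2, I/O yield, promote→Q0. Q0=[P4] Q1=[] Q2=[P1,P3]
t=54-56: P4@Q0 runs 2, rem=0, completes. Q0=[] Q1=[] Q2=[P1,P3]
t=56-59: P1@Q2 runs 3, rem=0, completes. Q0=[] Q1=[] Q2=[P3]
t=59-63: P3@Q2 runs 4, rem=0, completes. Q0=[] Q1=[] Q2=[]

Answer: P5,P2,P4,P1,P3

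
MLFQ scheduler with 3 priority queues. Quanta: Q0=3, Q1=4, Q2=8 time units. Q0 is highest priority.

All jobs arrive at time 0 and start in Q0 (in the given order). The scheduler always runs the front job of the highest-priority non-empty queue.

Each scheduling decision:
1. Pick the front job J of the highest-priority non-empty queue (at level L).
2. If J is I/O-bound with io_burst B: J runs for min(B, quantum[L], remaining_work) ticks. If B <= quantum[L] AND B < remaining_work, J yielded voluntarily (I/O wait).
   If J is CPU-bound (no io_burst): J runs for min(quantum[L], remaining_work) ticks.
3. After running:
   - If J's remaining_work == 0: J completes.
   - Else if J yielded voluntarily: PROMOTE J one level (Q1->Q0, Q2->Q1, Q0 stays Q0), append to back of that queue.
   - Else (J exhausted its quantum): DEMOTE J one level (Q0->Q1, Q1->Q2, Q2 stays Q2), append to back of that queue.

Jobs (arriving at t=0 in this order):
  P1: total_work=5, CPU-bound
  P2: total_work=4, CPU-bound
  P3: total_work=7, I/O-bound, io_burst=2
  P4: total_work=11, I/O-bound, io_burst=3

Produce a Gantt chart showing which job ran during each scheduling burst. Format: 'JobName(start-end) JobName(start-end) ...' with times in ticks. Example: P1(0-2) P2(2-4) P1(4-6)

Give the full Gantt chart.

Answer: P1(0-3) P2(3-6) P3(6-8) P4(8-11) P3(11-13) P4(13-16) P3(16-18) P4(18-21) P3(21-22) P4(22-24) P1(24-26) P2(26-27)

Derivation:
t=0-3: P1@Q0 runs 3, rem=2, quantum used, demote→Q1. Q0=[P2,P3,P4] Q1=[P1] Q2=[]
t=3-6: P2@Q0 runs 3, rem=1, quantum used, demote→Q1. Q0=[P3,P4] Q1=[P1,P2] Q2=[]
t=6-8: P3@Q0 runs 2, rem=5, I/O yield, promote→Q0. Q0=[P4,P3] Q1=[P1,P2] Q2=[]
t=8-11: P4@Q0 runs 3, rem=8, I/O yield, promote→Q0. Q0=[P3,P4] Q1=[P1,P2] Q2=[]
t=11-13: P3@Q0 runs 2, rem=3, I/O yield, promote→Q0. Q0=[P4,P3] Q1=[P1,P2] Q2=[]
t=13-16: P4@Q0 runs 3, rem=5, I/O yield, promote→Q0. Q0=[P3,P4] Q1=[P1,P2] Q2=[]
t=16-18: P3@Q0 runs 2, rem=1, I/O yield, promote→Q0. Q0=[P4,P3] Q1=[P1,P2] Q2=[]
t=18-21: P4@Q0 runs 3, rem=2, I/O yield, promote→Q0. Q0=[P3,P4] Q1=[P1,P2] Q2=[]
t=21-22: P3@Q0 runs 1, rem=0, completes. Q0=[P4] Q1=[P1,P2] Q2=[]
t=22-24: P4@Q0 runs 2, rem=0, completes. Q0=[] Q1=[P1,P2] Q2=[]
t=24-26: P1@Q1 runs 2, rem=0, completes. Q0=[] Q1=[P2] Q2=[]
t=26-27: P2@Q1 runs 1, rem=0, completes. Q0=[] Q1=[] Q2=[]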